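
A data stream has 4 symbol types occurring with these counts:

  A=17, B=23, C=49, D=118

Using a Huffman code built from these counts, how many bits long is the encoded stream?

Build the Huffman tree bottom-up:
merge A(17) and B(23): 40
merge 40 and C(49): 89
merge 89 and D(118): 207
Total encoded bits = sum of merged weights = 40 + 89 + 207 = 336.

336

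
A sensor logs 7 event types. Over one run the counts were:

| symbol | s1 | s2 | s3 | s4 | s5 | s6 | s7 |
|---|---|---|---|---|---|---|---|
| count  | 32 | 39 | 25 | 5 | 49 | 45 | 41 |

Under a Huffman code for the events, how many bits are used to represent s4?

Build the tree from the bottom:
combine s4(5), s3(25) → 30
combine 30, s1(32) → 62
combine s2(39), s7(41) → 80
combine s6(45), s5(49) → 94
combine 62, 80 → 142
combine 94, 142 → 236
s4's leaf is at depth 4, giving a 4-bit codeword.

4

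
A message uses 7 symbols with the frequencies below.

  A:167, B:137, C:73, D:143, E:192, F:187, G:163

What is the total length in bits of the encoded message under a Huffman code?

Merge the two smallest weights repeatedly:
merge C(73) and B(137): 210
merge D(143) and G(163): 306
merge A(167) and F(187): 354
merge E(192) and 210: 402
merge 306 and 354: 660
merge 402 and 660: 1062
Total encoded bits = sum of merged weights = 210 + 306 + 354 + 402 + 660 + 1062 = 2994.

2994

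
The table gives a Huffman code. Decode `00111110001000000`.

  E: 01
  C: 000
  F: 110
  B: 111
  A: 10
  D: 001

DBADCC

Read left to right; each codeword is recognised as soon as it completes (prefix code):
  001→D | 111→B | 10→A | 001→D | 000→C | 000→C
Decoded message: DBADCC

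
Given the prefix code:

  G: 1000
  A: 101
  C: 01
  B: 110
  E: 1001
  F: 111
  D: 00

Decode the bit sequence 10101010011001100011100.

Read left to right; each codeword is recognised as soon as it completes (prefix code):
  101→A | 01→C | 01→C | 00→D | 110→B | 01→C | 1000→G | 111→F | 00→D
Decoded message: ACCDBCGFD

ACCDBCGFD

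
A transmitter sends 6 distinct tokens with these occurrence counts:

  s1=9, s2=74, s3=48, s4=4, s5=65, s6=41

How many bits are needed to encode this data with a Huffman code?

Merge the two smallest weights repeatedly:
s4(4) + s1(9) → 13
13 + s6(41) → 54
s3(48) + 54 → 102
s5(65) + s2(74) → 139
102 + 139 → 241
Each symbol's bit-cost is frequency × depth; summing gives 549 bits (equivalently 13 + 54 + 102 + 139 + 241).

549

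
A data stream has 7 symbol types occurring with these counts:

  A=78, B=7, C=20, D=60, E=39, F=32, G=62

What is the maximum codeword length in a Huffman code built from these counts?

5

Merge the two lowest-weight nodes at each step:
combine B(7), C(20) → 27
combine 27, F(32) → 59
combine E(39), 59 → 98
combine D(60), G(62) → 122
combine A(78), 98 → 176
combine 122, 176 → 298
Maximum depth reached is 5.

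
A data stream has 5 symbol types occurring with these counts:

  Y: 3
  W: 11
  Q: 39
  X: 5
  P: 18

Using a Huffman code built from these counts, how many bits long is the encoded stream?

140

Greedily combine the two least-frequent nodes:
merge Y(3) and X(5): 8
merge 8 and W(11): 19
merge P(18) and 19: 37
merge 37 and Q(39): 76
The encoded length is the sum of every internal node's weight: 8 + 19 + 37 + 76 = 140 bits.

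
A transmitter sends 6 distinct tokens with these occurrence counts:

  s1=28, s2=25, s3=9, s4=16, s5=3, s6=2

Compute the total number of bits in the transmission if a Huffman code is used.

185

Greedily combine the two least-frequent nodes:
s6(2) + s5(3) → 5
5 + s3(9) → 14
14 + s4(16) → 30
s2(25) + s1(28) → 53
30 + 53 → 83
Each symbol's bit-cost is frequency × depth; summing gives 185 bits (equivalently 5 + 14 + 30 + 53 + 83).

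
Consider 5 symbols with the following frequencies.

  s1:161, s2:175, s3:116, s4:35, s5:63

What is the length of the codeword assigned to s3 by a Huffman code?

2

Repeatedly merge the two smallest:
combine s4(35), s5(63) → 98
combine 98, s3(116) → 214
combine s1(161), s2(175) → 336
combine 214, 336 → 550
s3's leaf is at depth 2, giving a 2-bit codeword.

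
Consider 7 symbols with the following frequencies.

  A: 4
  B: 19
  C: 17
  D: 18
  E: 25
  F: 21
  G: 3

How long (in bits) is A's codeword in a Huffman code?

4

Build the tree from the bottom:
combine G(3), A(4) → 7
combine 7, C(17) → 24
combine D(18), B(19) → 37
combine F(21), 24 → 45
combine E(25), 37 → 62
combine 45, 62 → 107
A sits 4 levels below the root, so its codeword is 4 bits.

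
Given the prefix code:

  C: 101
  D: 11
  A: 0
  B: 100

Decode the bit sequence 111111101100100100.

Read left to right; each codeword is recognised as soon as it completes (prefix code):
  11→D | 11→D | 11→D | 101→C | 100→B | 100→B | 100→B
Decoded message: DDDCBBB

DDDCBBB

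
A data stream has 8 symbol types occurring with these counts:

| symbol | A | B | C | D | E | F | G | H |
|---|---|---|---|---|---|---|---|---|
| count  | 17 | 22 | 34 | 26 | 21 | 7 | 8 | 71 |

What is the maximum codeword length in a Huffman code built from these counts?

Merge the two lowest-weight nodes at each step:
combine F(7), G(8) → 15
combine 15, A(17) → 32
combine E(21), B(22) → 43
combine D(26), 32 → 58
combine C(34), 43 → 77
combine 58, H(71) → 129
combine 77, 129 → 206
Maximum depth reached is 5.

5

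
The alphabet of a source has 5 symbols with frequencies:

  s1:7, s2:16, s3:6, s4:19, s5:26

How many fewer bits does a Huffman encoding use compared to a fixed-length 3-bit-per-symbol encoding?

61

Fixed-length: 3 bits × 74 symbols = 222 bits.
Huffman merges:
merge s3(6) and s1(7): 13
merge 13 and s2(16): 29
merge s4(19) and s5(26): 45
merge 29 and 45: 74
Huffman total = 13 + 29 + 45 + 74 = 161 bits.
Saving = 222 − 161 = 61 bits.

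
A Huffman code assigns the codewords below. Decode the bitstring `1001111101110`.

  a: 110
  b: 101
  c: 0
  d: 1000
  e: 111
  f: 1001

feba

Read left to right; each codeword is recognised as soon as it completes (prefix code):
  1001→f | 111→e | 101→b | 110→a
Decoded message: feba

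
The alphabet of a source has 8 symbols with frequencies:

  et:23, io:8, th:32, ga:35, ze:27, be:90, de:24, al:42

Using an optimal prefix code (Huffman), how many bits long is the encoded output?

Greedily combine the two least-frequent nodes:
merge io(8) and et(23): 31
merge de(24) and ze(27): 51
merge 31 and th(32): 63
merge ga(35) and al(42): 77
merge 51 and 63: 114
merge 77 and be(90): 167
merge 114 and 167: 281
The encoded length is the sum of every internal node's weight: 31 + 51 + 63 + 77 + 114 + 167 + 281 = 784 bits.

784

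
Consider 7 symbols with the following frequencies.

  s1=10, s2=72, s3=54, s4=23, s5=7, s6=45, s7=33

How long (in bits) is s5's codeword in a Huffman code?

5

Huffman merges, smallest pair first:
combine s5(7), s1(10) → 17
combine 17, s4(23) → 40
combine s7(33), 40 → 73
combine s6(45), s3(54) → 99
combine s2(72), 73 → 145
combine 99, 145 → 244
s5's leaf is at depth 5, giving a 5-bit codeword.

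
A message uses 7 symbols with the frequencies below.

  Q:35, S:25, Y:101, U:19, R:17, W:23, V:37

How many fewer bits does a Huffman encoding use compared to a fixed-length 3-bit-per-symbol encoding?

Fixed-length: 3 bits × 257 symbols = 771 bits.
Huffman merges:
combine R(17), U(19) → 36
combine W(23), S(25) → 48
combine Q(35), 36 → 71
combine V(37), 48 → 85
combine 71, 85 → 156
combine Y(101), 156 → 257
Huffman total = 36 + 48 + 71 + 85 + 156 + 257 = 653 bits.
Saving = 771 − 653 = 118 bits.

118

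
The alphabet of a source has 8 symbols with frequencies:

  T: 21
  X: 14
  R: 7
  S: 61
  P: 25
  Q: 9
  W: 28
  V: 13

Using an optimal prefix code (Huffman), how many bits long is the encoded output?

Greedily combine the two least-frequent nodes:
combine R(7), Q(9) → 16
combine V(13), X(14) → 27
combine 16, T(21) → 37
combine P(25), 27 → 52
combine W(28), 37 → 65
combine 52, S(61) → 113
combine 65, 113 → 178
The encoded length is the sum of every internal node's weight: 16 + 27 + 37 + 52 + 65 + 113 + 178 = 488 bits.

488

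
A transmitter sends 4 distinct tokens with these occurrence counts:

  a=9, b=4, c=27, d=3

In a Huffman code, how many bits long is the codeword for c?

Repeatedly merge the two smallest:
combine d(3), b(4) → 7
combine 7, a(9) → 16
combine 16, c(27) → 43
c is merged only at the final step, so code length = 1.

1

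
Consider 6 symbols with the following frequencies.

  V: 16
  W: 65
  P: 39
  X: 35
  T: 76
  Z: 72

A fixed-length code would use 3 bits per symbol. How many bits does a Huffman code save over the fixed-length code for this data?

Fixed-length: 3 bits × 303 symbols = 909 bits.
Huffman merges:
V(16) + X(35) → 51
P(39) + 51 → 90
W(65) + Z(72) → 137
T(76) + 90 → 166
137 + 166 → 303
Huffman total = 51 + 90 + 137 + 166 + 303 = 747 bits.
Saving = 909 − 747 = 162 bits.

162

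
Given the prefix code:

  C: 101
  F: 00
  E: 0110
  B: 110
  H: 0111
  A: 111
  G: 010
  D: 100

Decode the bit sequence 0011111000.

FABF

Read left to right; each codeword is recognised as soon as it completes (prefix code):
  00→F | 111→A | 110→B | 00→F
Decoded message: FABF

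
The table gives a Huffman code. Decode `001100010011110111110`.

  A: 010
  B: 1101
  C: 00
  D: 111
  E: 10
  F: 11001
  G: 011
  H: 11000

Read left to right; each codeword is recognised as soon as it completes (prefix code):
  00→C | 11000→H | 10→E | 011→G | 1101→B | 111→D | 10→E
Decoded message: CHEGBDE

CHEGBDE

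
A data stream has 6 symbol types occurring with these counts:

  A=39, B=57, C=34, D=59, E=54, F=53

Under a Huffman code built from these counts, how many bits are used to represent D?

2

Build the tree from the bottom:
merge C(34) and A(39): 73
merge F(53) and E(54): 107
merge B(57) and D(59): 116
merge 73 and 107: 180
merge 116 and 180: 296
D's leaf is at depth 2, giving a 2-bit codeword.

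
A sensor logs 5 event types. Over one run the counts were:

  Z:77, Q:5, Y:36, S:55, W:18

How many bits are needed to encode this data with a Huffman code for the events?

Merge the two smallest weights repeatedly:
merge Q(5) and W(18): 23
merge 23 and Y(36): 59
merge S(55) and 59: 114
merge Z(77) and 114: 191
Total encoded bits = sum of merged weights = 23 + 59 + 114 + 191 = 387.

387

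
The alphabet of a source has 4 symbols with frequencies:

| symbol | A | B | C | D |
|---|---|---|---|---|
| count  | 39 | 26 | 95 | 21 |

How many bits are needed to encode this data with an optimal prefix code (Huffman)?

Greedily combine the two least-frequent nodes:
D(21) + B(26) → 47
A(39) + 47 → 86
86 + C(95) → 181
Each symbol's bit-cost is frequency × depth; summing gives 314 bits (equivalently 47 + 86 + 181).

314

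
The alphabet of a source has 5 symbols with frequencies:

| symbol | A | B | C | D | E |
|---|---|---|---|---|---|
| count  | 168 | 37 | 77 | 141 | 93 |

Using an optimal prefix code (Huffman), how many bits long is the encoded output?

1146

Build the Huffman tree bottom-up:
B(37) + C(77) → 114
E(93) + 114 → 207
D(141) + A(168) → 309
207 + 309 → 516
The encoded length is the sum of every internal node's weight: 114 + 207 + 309 + 516 = 1146 bits.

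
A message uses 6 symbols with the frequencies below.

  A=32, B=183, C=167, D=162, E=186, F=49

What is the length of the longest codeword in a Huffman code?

4

Merge the two lowest-weight nodes at each step:
combine A(32), F(49) → 81
combine 81, D(162) → 243
combine C(167), B(183) → 350
combine E(186), 243 → 429
combine 350, 429 → 779
The rarest symbols sit at the bottom; the longest codeword is 4 bits.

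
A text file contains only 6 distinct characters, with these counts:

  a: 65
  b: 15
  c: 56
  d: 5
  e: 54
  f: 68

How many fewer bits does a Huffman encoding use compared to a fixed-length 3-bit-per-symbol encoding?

Fixed-length: 3 bits × 263 symbols = 789 bits.
Huffman merges:
combine d(5), b(15) → 20
combine 20, e(54) → 74
combine c(56), a(65) → 121
combine f(68), 74 → 142
combine 121, 142 → 263
Huffman total = 20 + 74 + 121 + 142 + 263 = 620 bits.
Saving = 789 − 620 = 169 bits.

169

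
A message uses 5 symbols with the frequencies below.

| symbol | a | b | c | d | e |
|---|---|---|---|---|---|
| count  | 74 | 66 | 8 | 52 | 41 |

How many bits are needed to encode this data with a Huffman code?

Merge the two smallest weights repeatedly:
merge c(8) and e(41): 49
merge 49 and d(52): 101
merge b(66) and a(74): 140
merge 101 and 140: 241
Total encoded bits = sum of merged weights = 49 + 101 + 140 + 241 = 531.

531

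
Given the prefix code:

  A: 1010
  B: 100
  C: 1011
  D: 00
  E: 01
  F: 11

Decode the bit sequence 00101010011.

Read left to right; each codeword is recognised as soon as it completes (prefix code):
  00→D | 1010→A | 100→B | 11→F
Decoded message: DABF

DABF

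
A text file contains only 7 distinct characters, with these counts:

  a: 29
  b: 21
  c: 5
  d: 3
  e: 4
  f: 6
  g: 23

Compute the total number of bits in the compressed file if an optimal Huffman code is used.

Greedily combine the two least-frequent nodes:
d(3) + e(4) → 7
c(5) + f(6) → 11
7 + 11 → 18
18 + b(21) → 39
g(23) + a(29) → 52
39 + 52 → 91
Each symbol's bit-cost is frequency × depth; summing gives 218 bits (equivalently 7 + 11 + 18 + 39 + 52 + 91).

218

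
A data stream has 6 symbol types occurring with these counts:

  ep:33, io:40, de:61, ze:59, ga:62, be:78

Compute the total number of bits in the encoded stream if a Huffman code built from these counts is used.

859

Greedily combine the two least-frequent nodes:
combine ep(33), io(40) → 73
combine ze(59), de(61) → 120
combine ga(62), 73 → 135
combine be(78), 120 → 198
combine 135, 198 → 333
Each symbol's bit-cost is frequency × depth; summing gives 859 bits (equivalently 73 + 120 + 135 + 198 + 333).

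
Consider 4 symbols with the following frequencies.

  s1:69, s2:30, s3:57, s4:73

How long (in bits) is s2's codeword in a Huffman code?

2

Repeatedly merge the two smallest:
merge s2(30) and s3(57): 87
merge s1(69) and s4(73): 142
merge 87 and 142: 229
s2 sits 2 levels below the root, so its codeword is 2 bits.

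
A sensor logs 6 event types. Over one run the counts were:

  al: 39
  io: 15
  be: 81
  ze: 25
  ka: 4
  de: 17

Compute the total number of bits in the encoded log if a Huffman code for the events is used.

Build the Huffman tree bottom-up:
merge ka(4) and io(15): 19
merge de(17) and 19: 36
merge ze(25) and 36: 61
merge al(39) and 61: 100
merge be(81) and 100: 181
Each symbol's bit-cost is frequency × depth; summing gives 397 bits (equivalently 19 + 36 + 61 + 100 + 181).

397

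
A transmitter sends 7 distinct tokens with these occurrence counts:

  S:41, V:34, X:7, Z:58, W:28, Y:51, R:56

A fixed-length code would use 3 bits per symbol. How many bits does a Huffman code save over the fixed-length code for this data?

79

Fixed-length: 3 bits × 275 symbols = 825 bits.
Huffman merges:
X(7) + W(28) → 35
V(34) + 35 → 69
S(41) + Y(51) → 92
R(56) + Z(58) → 114
69 + 92 → 161
114 + 161 → 275
Huffman total = 35 + 69 + 92 + 114 + 161 + 275 = 746 bits.
Saving = 825 − 746 = 79 bits.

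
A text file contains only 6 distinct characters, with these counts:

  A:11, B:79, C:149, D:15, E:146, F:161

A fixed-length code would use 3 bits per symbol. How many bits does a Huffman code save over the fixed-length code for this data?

430

Fixed-length: 3 bits × 561 symbols = 1683 bits.
Huffman merges:
merge A(11) and D(15): 26
merge 26 and B(79): 105
merge 105 and E(146): 251
merge C(149) and F(161): 310
merge 251 and 310: 561
Huffman total = 26 + 105 + 251 + 310 + 561 = 1253 bits.
Saving = 1683 − 1253 = 430 bits.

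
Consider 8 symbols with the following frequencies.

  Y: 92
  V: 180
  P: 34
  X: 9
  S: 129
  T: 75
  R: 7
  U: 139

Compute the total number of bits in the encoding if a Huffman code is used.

Greedily combine the two least-frequent nodes:
combine R(7), X(9) → 16
combine 16, P(34) → 50
combine 50, T(75) → 125
combine Y(92), 125 → 217
combine S(129), U(139) → 268
combine V(180), 217 → 397
combine 268, 397 → 665
The encoded length is the sum of every internal node's weight: 16 + 50 + 125 + 217 + 268 + 397 + 665 = 1738 bits.

1738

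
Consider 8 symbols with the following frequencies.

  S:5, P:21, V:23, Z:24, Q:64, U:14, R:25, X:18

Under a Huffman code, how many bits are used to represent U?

Huffman merges, smallest pair first:
S(5) + U(14) → 19
X(18) + 19 → 37
P(21) + V(23) → 44
Z(24) + R(25) → 49
37 + 44 → 81
49 + Q(64) → 113
81 + 113 → 194
U's leaf is at depth 4, giving a 4-bit codeword.

4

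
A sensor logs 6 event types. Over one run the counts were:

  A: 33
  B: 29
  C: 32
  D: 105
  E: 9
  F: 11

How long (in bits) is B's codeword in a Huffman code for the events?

Huffman merges, smallest pair first:
combine E(9), F(11) → 20
combine 20, B(29) → 49
combine C(32), A(33) → 65
combine 49, 65 → 114
combine D(105), 114 → 219
B's leaf is at depth 3, giving a 3-bit codeword.

3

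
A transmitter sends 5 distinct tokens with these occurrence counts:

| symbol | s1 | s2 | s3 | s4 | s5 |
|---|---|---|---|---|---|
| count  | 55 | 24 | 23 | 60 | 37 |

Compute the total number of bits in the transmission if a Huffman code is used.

445

Greedily combine the two least-frequent nodes:
combine s3(23), s2(24) → 47
combine s5(37), 47 → 84
combine s1(55), s4(60) → 115
combine 84, 115 → 199
Each symbol's bit-cost is frequency × depth; summing gives 445 bits (equivalently 47 + 84 + 115 + 199).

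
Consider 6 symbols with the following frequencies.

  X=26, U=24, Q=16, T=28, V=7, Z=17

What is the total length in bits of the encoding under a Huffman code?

299

Build the Huffman tree bottom-up:
merge V(7) and Q(16): 23
merge Z(17) and 23: 40
merge U(24) and X(26): 50
merge T(28) and 40: 68
merge 50 and 68: 118
The encoded length is the sum of every internal node's weight: 23 + 40 + 50 + 68 + 118 = 299 bits.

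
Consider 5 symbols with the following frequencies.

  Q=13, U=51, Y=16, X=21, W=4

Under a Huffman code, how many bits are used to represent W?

4

Build the tree from the bottom:
merge W(4) and Q(13): 17
merge Y(16) and 17: 33
merge X(21) and 33: 54
merge U(51) and 54: 105
W's leaf is at depth 4, giving a 4-bit codeword.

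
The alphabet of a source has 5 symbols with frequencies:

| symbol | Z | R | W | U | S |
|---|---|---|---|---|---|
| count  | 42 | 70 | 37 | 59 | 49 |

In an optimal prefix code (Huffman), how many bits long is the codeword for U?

Repeatedly merge the two smallest:
combine W(37), Z(42) → 79
combine S(49), U(59) → 108
combine R(70), 79 → 149
combine 108, 149 → 257
U's leaf is at depth 2, giving a 2-bit codeword.

2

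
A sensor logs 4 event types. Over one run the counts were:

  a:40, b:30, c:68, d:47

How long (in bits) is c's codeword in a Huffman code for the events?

2

Repeatedly merge the two smallest:
combine b(30), a(40) → 70
combine d(47), c(68) → 115
combine 70, 115 → 185
c's leaf is at depth 2, giving a 2-bit codeword.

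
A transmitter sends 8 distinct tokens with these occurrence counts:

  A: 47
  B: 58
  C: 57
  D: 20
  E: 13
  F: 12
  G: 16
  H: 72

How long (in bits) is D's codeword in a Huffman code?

4

Huffman merges, smallest pair first:
combine F(12), E(13) → 25
combine G(16), D(20) → 36
combine 25, 36 → 61
combine A(47), C(57) → 104
combine B(58), 61 → 119
combine H(72), 104 → 176
combine 119, 176 → 295
D's leaf is at depth 4, giving a 4-bit codeword.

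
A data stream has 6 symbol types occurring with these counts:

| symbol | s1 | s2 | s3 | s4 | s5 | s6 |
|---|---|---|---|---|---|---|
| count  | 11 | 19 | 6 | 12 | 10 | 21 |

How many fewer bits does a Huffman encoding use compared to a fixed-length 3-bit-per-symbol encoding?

40

Fixed-length: 3 bits × 79 symbols = 237 bits.
Huffman merges:
combine s3(6), s5(10) → 16
combine s1(11), s4(12) → 23
combine 16, s2(19) → 35
combine s6(21), 23 → 44
combine 35, 44 → 79
Huffman total = 16 + 23 + 35 + 44 + 79 = 197 bits.
Saving = 237 − 197 = 40 bits.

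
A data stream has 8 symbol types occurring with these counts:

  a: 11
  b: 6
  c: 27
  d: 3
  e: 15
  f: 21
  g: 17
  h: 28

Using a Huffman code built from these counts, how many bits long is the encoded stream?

Merge the two smallest weights repeatedly:
d(3) + b(6) → 9
9 + a(11) → 20
e(15) + g(17) → 32
20 + f(21) → 41
c(27) + h(28) → 55
32 + 41 → 73
55 + 73 → 128
Total encoded bits = sum of merged weights = 9 + 20 + 32 + 41 + 55 + 73 + 128 = 358.

358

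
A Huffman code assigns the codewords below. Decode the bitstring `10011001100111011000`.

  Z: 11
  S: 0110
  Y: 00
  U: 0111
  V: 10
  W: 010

Read left to right; each codeword is recognised as soon as it completes (prefix code):
  10→V | 0110→S | 0110→S | 0111→U | 0110→S | 00→Y
Decoded message: VSSUSY

VSSUSY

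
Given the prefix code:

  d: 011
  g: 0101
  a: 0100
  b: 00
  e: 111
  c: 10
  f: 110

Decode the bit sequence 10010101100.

cgdb

Read left to right; each codeword is recognised as soon as it completes (prefix code):
  10→c | 0101→g | 011→d | 00→b
Decoded message: cgdb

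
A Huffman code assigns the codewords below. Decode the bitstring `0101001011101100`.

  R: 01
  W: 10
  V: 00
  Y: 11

Read left to right; each codeword is recognised as soon as it completes (prefix code):
  01→R | 01→R | 00→V | 10→W | 11→Y | 10→W | 11→Y | 00→V
Decoded message: RRVWYWYV

RRVWYWYV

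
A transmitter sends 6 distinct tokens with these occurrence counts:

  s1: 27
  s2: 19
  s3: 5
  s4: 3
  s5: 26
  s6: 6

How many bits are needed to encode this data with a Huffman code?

Build the Huffman tree bottom-up:
merge s4(3) and s3(5): 8
merge s6(6) and 8: 14
merge 14 and s2(19): 33
merge s5(26) and s1(27): 53
merge 33 and 53: 86
The encoded length is the sum of every internal node's weight: 8 + 14 + 33 + 53 + 86 = 194 bits.

194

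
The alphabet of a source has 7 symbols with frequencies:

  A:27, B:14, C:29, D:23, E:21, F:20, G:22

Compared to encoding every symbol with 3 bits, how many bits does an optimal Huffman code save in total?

29

Fixed-length: 3 bits × 156 symbols = 468 bits.
Huffman merges:
combine B(14), F(20) → 34
combine E(21), G(22) → 43
combine D(23), A(27) → 50
combine C(29), 34 → 63
combine 43, 50 → 93
combine 63, 93 → 156
Huffman total = 34 + 43 + 50 + 63 + 93 + 156 = 439 bits.
Saving = 468 − 439 = 29 bits.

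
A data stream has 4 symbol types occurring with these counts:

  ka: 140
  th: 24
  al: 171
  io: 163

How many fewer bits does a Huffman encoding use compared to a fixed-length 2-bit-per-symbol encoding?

Fixed-length: 2 bits × 498 symbols = 996 bits.
Huffman merges:
merge th(24) and ka(140): 164
merge io(163) and 164: 327
merge al(171) and 327: 498
Huffman total = 164 + 327 + 498 = 989 bits.
Saving = 996 − 989 = 7 bits.

7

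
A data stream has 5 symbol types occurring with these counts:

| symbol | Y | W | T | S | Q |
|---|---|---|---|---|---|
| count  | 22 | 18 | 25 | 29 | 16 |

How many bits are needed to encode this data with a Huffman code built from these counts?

254

Greedily combine the two least-frequent nodes:
Q(16) + W(18) → 34
Y(22) + T(25) → 47
S(29) + 34 → 63
47 + 63 → 110
Each symbol's bit-cost is frequency × depth; summing gives 254 bits (equivalently 34 + 47 + 63 + 110).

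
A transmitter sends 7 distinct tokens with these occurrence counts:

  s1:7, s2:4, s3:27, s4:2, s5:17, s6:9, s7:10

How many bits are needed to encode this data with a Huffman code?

Build the Huffman tree bottom-up:
merge s4(2) and s2(4): 6
merge 6 and s1(7): 13
merge s6(9) and s7(10): 19
merge 13 and s5(17): 30
merge 19 and s3(27): 46
merge 30 and 46: 76
The encoded length is the sum of every internal node's weight: 6 + 13 + 19 + 30 + 46 + 76 = 190 bits.

190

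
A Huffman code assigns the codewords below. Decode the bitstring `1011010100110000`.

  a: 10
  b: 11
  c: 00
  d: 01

abddcbcc

Read left to right; each codeword is recognised as soon as it completes (prefix code):
  10→a | 11→b | 01→d | 01→d | 00→c | 11→b | 00→c | 00→c
Decoded message: abddcbcc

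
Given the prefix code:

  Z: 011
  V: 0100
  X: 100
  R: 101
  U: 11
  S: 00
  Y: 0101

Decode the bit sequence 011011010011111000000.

ZZVUUXSS

Read left to right; each codeword is recognised as soon as it completes (prefix code):
  011→Z | 011→Z | 0100→V | 11→U | 11→U | 100→X | 00→S | 00→S
Decoded message: ZZVUUXSS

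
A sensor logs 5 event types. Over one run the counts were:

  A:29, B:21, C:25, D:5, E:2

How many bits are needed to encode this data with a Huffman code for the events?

170

Build the Huffman tree bottom-up:
E(2) + D(5) → 7
7 + B(21) → 28
C(25) + 28 → 53
A(29) + 53 → 82
The encoded length is the sum of every internal node's weight: 7 + 28 + 53 + 82 = 170 bits.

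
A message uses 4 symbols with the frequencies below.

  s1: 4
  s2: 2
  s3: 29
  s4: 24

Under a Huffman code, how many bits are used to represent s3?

Repeatedly merge the two smallest:
merge s2(2) and s1(4): 6
merge 6 and s4(24): 30
merge s3(29) and 30: 59
s3 sits one level below the root: a 1-bit codeword.

1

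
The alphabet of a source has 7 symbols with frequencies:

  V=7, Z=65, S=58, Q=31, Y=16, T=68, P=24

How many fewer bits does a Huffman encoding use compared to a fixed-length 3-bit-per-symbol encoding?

Fixed-length: 3 bits × 269 symbols = 807 bits.
Huffman merges:
combine V(7), Y(16) → 23
combine 23, P(24) → 47
combine Q(31), 47 → 78
combine S(58), Z(65) → 123
combine T(68), 78 → 146
combine 123, 146 → 269
Huffman total = 23 + 47 + 78 + 123 + 146 + 269 = 686 bits.
Saving = 807 − 686 = 121 bits.

121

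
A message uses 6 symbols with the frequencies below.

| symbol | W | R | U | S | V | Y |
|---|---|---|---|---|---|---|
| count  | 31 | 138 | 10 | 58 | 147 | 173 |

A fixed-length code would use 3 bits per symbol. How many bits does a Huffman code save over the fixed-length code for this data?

Fixed-length: 3 bits × 557 symbols = 1671 bits.
Huffman merges:
merge U(10) and W(31): 41
merge 41 and S(58): 99
merge 99 and R(138): 237
merge V(147) and Y(173): 320
merge 237 and 320: 557
Huffman total = 41 + 99 + 237 + 320 + 557 = 1254 bits.
Saving = 1671 − 1254 = 417 bits.

417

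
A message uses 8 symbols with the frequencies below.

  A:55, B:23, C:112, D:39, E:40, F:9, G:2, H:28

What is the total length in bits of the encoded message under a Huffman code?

802

Build the Huffman tree bottom-up:
G(2) + F(9) → 11
11 + B(23) → 34
H(28) + 34 → 62
D(39) + E(40) → 79
A(55) + 62 → 117
79 + C(112) → 191
117 + 191 → 308
Total encoded bits = sum of merged weights = 11 + 34 + 62 + 79 + 117 + 191 + 308 = 802.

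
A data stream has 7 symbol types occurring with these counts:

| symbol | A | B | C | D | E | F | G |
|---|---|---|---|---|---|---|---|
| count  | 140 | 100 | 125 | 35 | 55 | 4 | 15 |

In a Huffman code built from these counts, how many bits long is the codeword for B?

2

Repeatedly merge the two smallest:
combine F(4), G(15) → 19
combine 19, D(35) → 54
combine 54, E(55) → 109
combine B(100), 109 → 209
combine C(125), A(140) → 265
combine 209, 265 → 474
The subtree containing B is merged 2 times, so code length = 2.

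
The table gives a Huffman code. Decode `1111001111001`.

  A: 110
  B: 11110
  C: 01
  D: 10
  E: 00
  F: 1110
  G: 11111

Read left to right; each codeword is recognised as soon as it completes (prefix code):
  11110→B | 01→C | 1110→F | 01→C
Decoded message: BCFC

BCFC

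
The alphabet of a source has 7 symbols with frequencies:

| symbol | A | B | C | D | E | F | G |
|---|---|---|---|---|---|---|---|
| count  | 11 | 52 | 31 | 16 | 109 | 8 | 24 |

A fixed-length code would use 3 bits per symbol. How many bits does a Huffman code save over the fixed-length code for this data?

Fixed-length: 3 bits × 251 symbols = 753 bits.
Huffman merges:
merge F(8) and A(11): 19
merge D(16) and 19: 35
merge G(24) and C(31): 55
merge 35 and B(52): 87
merge 55 and 87: 142
merge E(109) and 142: 251
Huffman total = 19 + 35 + 55 + 87 + 142 + 251 = 589 bits.
Saving = 753 − 589 = 164 bits.

164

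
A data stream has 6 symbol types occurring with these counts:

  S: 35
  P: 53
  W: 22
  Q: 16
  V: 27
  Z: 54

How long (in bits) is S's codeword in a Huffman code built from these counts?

Repeatedly merge the two smallest:
Q(16) + W(22) → 38
V(27) + S(35) → 62
38 + P(53) → 91
Z(54) + 62 → 116
91 + 116 → 207
S sits 3 levels below the root, so its codeword is 3 bits.

3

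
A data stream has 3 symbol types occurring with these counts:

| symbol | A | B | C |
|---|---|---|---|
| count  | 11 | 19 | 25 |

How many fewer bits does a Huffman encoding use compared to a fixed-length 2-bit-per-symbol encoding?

25

Fixed-length: 2 bits × 55 symbols = 110 bits.
Huffman merges:
merge A(11) and B(19): 30
merge C(25) and 30: 55
Huffman total = 30 + 55 = 85 bits.
Saving = 110 − 85 = 25 bits.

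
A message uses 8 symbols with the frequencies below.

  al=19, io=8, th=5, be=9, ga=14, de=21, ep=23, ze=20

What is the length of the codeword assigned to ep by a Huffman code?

2

Build the tree from the bottom:
th(5) + io(8) → 13
be(9) + 13 → 22
ga(14) + al(19) → 33
ze(20) + de(21) → 41
22 + ep(23) → 45
33 + 41 → 74
45 + 74 → 119
The subtree containing ep is merged 2 times, so code length = 2.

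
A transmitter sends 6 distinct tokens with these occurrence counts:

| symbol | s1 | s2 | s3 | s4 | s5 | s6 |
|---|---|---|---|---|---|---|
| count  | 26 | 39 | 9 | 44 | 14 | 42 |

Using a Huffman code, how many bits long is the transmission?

420

Build the Huffman tree bottom-up:
merge s3(9) and s5(14): 23
merge 23 and s1(26): 49
merge s2(39) and s6(42): 81
merge s4(44) and 49: 93
merge 81 and 93: 174
Total encoded bits = sum of merged weights = 23 + 49 + 81 + 93 + 174 = 420.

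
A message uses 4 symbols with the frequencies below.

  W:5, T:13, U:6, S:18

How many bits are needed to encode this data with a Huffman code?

77

Merge the two smallest weights repeatedly:
combine W(5), U(6) → 11
combine 11, T(13) → 24
combine S(18), 24 → 42
Each symbol's bit-cost is frequency × depth; summing gives 77 bits (equivalently 11 + 24 + 42).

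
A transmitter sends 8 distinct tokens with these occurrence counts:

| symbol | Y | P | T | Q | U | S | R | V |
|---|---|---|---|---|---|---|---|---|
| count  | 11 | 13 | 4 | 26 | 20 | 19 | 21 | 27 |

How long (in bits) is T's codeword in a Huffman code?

4

Build the tree from the bottom:
combine T(4), Y(11) → 15
combine P(13), 15 → 28
combine S(19), U(20) → 39
combine R(21), Q(26) → 47
combine V(27), 28 → 55
combine 39, 47 → 86
combine 55, 86 → 141
T sits 4 levels below the root, so its codeword is 4 bits.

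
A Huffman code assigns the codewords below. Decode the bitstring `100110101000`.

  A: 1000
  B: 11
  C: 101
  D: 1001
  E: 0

Read left to right; each codeword is recognised as soon as it completes (prefix code):
  1001→D | 101→C | 0→E | 1000→A
Decoded message: DCEA

DCEA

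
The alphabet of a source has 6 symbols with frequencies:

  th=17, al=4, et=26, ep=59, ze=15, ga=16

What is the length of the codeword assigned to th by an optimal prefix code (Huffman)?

3

Huffman merges, smallest pair first:
merge al(4) and ze(15): 19
merge ga(16) and th(17): 33
merge 19 and et(26): 45
merge 33 and 45: 78
merge ep(59) and 78: 137
The subtree containing th is merged 3 times, so code length = 3.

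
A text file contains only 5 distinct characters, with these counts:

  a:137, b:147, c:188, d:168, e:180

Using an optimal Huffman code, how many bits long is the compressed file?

1924

Greedily combine the two least-frequent nodes:
combine a(137), b(147) → 284
combine d(168), e(180) → 348
combine c(188), 284 → 472
combine 348, 472 → 820
The encoded length is the sum of every internal node's weight: 284 + 348 + 472 + 820 = 1924 bits.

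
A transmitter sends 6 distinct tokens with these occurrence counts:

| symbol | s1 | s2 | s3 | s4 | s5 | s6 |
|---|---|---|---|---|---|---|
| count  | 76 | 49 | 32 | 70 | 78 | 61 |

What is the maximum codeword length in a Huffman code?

Merge the two lowest-weight nodes at each step:
merge s3(32) and s2(49): 81
merge s6(61) and s4(70): 131
merge s1(76) and s5(78): 154
merge 81 and 131: 212
merge 154 and 212: 366
The rarest symbols sit at the bottom; the longest codeword is 3 bits.

3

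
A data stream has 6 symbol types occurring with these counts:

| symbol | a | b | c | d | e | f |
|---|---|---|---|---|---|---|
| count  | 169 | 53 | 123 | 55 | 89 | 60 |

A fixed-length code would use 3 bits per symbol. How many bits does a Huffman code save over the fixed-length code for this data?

Fixed-length: 3 bits × 549 symbols = 1647 bits.
Huffman merges:
merge b(53) and d(55): 108
merge f(60) and e(89): 149
merge 108 and c(123): 231
merge 149 and a(169): 318
merge 231 and 318: 549
Huffman total = 108 + 149 + 231 + 318 + 549 = 1355 bits.
Saving = 1647 − 1355 = 292 bits.

292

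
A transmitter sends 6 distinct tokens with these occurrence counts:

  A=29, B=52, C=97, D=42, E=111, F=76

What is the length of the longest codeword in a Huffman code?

4

Merge the two lowest-weight nodes at each step:
combine A(29), D(42) → 71
combine B(52), 71 → 123
combine F(76), C(97) → 173
combine E(111), 123 → 234
combine 173, 234 → 407
Maximum depth reached is 4.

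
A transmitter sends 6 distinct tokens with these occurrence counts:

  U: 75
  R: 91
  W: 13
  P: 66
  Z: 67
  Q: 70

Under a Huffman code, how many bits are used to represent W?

Build the tree from the bottom:
merge W(13) and P(66): 79
merge Z(67) and Q(70): 137
merge U(75) and 79: 154
merge R(91) and 137: 228
merge 154 and 228: 382
The subtree containing W is merged 3 times, so code length = 3.

3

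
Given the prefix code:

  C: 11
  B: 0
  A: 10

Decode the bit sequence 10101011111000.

Read left to right; each codeword is recognised as soon as it completes (prefix code):
  10→A | 10→A | 10→A | 11→C | 11→C | 10→A | 0→B | 0→B
Decoded message: AAACCABB

AAACCABB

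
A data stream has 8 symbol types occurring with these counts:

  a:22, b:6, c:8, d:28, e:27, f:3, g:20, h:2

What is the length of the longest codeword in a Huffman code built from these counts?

Merge the two lowest-weight nodes at each step:
combine h(2), f(3) → 5
combine 5, b(6) → 11
combine c(8), 11 → 19
combine 19, g(20) → 39
combine a(22), e(27) → 49
combine d(28), 39 → 67
combine 49, 67 → 116
The first pair merged (h, f) ends up deepest, at depth 6.

6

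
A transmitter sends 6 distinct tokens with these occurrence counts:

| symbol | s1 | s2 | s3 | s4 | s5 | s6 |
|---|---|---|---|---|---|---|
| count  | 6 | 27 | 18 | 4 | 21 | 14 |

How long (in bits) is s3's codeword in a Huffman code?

Huffman merges, smallest pair first:
merge s4(4) and s1(6): 10
merge 10 and s6(14): 24
merge s3(18) and s5(21): 39
merge 24 and s2(27): 51
merge 39 and 51: 90
s3's leaf is at depth 2, giving a 2-bit codeword.

2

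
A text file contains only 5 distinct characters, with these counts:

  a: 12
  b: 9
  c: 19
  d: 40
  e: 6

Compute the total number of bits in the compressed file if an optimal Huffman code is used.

Build the Huffman tree bottom-up:
combine e(6), b(9) → 15
combine a(12), 15 → 27
combine c(19), 27 → 46
combine d(40), 46 → 86
Each symbol's bit-cost is frequency × depth; summing gives 174 bits (equivalently 15 + 27 + 46 + 86).

174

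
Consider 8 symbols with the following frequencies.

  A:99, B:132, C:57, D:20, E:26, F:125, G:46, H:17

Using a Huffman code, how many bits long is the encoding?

Greedily combine the two least-frequent nodes:
combine H(17), D(20) → 37
combine E(26), 37 → 63
combine G(46), C(57) → 103
combine 63, A(99) → 162
combine 103, F(125) → 228
combine B(132), 162 → 294
combine 228, 294 → 522
The encoded length is the sum of every internal node's weight: 37 + 63 + 103 + 162 + 228 + 294 + 522 = 1409 bits.

1409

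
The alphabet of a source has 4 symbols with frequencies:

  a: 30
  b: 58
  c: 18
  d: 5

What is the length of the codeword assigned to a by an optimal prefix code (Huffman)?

2

Huffman merges, smallest pair first:
d(5) + c(18) → 23
23 + a(30) → 53
53 + b(58) → 111
The subtree containing a is merged 2 times, so code length = 2.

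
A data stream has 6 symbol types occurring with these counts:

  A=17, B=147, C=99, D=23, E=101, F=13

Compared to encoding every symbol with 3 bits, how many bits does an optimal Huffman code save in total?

Fixed-length: 3 bits × 400 symbols = 1200 bits.
Huffman merges:
merge F(13) and A(17): 30
merge D(23) and 30: 53
merge 53 and C(99): 152
merge E(101) and B(147): 248
merge 152 and 248: 400
Huffman total = 30 + 53 + 152 + 248 + 400 = 883 bits.
Saving = 1200 − 883 = 317 bits.

317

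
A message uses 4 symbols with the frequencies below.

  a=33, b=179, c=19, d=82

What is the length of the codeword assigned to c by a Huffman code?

Build the tree from the bottom:
merge c(19) and a(33): 52
merge 52 and d(82): 134
merge 134 and b(179): 313
c's leaf is at depth 3, giving a 3-bit codeword.

3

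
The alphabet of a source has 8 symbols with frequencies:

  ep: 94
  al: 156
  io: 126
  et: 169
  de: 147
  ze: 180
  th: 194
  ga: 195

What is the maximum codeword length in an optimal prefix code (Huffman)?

Merge the two lowest-weight nodes at each step:
merge ep(94) and io(126): 220
merge de(147) and al(156): 303
merge et(169) and ze(180): 349
merge th(194) and ga(195): 389
merge 220 and 303: 523
merge 349 and 389: 738
merge 523 and 738: 1261
Maximum depth reached is 3.

3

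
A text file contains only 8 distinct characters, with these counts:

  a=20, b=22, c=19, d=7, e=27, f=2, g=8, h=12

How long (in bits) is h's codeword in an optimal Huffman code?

3

Repeatedly merge the two smallest:
f(2) + d(7) → 9
g(8) + 9 → 17
h(12) + 17 → 29
c(19) + a(20) → 39
b(22) + e(27) → 49
29 + 39 → 68
49 + 68 → 117
The subtree containing h is merged 3 times, so code length = 3.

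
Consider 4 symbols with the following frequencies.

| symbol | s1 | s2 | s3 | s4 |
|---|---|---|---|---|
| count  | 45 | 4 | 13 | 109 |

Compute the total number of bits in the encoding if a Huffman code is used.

Greedily combine the two least-frequent nodes:
merge s2(4) and s3(13): 17
merge 17 and s1(45): 62
merge 62 and s4(109): 171
Each symbol's bit-cost is frequency × depth; summing gives 250 bits (equivalently 17 + 62 + 171).

250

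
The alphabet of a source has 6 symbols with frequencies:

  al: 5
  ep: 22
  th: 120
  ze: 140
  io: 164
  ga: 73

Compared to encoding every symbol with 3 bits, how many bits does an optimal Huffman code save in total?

Fixed-length: 3 bits × 524 symbols = 1572 bits.
Huffman merges:
al(5) + ep(22) → 27
27 + ga(73) → 100
100 + th(120) → 220
ze(140) + io(164) → 304
220 + 304 → 524
Huffman total = 27 + 100 + 220 + 304 + 524 = 1175 bits.
Saving = 1572 − 1175 = 397 bits.

397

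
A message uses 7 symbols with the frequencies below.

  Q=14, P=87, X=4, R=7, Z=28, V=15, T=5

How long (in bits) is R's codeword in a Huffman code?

4

Repeatedly merge the two smallest:
combine X(4), T(5) → 9
combine R(7), 9 → 16
combine Q(14), V(15) → 29
combine 16, Z(28) → 44
combine 29, 44 → 73
combine 73, P(87) → 160
R sits 4 levels below the root, so its codeword is 4 bits.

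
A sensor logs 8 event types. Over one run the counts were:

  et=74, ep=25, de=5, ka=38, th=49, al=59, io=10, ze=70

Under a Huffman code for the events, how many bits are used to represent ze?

2

Huffman merges, smallest pair first:
merge de(5) and io(10): 15
merge 15 and ep(25): 40
merge ka(38) and 40: 78
merge th(49) and al(59): 108
merge ze(70) and et(74): 144
merge 78 and 108: 186
merge 144 and 186: 330
The subtree containing ze is merged 2 times, so code length = 2.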